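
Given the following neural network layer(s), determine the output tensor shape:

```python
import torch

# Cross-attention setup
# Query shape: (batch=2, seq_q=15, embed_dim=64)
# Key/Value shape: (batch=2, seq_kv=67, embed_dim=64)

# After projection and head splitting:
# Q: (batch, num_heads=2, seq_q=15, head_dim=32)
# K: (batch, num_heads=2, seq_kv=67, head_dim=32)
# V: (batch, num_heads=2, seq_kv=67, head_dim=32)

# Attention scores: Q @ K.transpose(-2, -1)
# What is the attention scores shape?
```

Input: (2, 15, 64) -> Output: (2, 2, 15, 67)

Answer: (2, 2, 15, 67)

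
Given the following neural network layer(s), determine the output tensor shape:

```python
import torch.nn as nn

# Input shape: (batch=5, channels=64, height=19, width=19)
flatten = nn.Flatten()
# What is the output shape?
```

Input: (5, 64, 19, 19) -> Output: (5, 23104)

Answer: (5, 23104)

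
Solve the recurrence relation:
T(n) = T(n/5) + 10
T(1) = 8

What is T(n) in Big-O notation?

Each step divides n by 5 and adds 10. After log_5(n) steps we reach T(1)=8. So T(n) = 10·log_5(n) + 8 = O(log n).

Answer: O(log n)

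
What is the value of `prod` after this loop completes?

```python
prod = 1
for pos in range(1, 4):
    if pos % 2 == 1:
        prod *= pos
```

Product of odd numbers 1 to 3
`prod` takes the values: 1 → 3

Answer: 3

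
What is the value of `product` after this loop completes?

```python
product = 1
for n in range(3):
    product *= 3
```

3^3 = 27
`product` takes the values: 1 → 3 → 9 → 27

Answer: 27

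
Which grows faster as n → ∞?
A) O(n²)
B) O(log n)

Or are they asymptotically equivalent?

O(n²) vs O(log n): Higher order terms dominate.

Answer: A) O(n²) grows faster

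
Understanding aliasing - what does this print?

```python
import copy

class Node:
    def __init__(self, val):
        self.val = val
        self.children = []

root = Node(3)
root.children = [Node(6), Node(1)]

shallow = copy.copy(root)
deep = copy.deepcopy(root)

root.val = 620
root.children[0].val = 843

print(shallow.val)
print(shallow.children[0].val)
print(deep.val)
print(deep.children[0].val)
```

Key concept: deep copy with custom objects.
Step by step:
`root = Node(3)` → root = Node(val=3, children=[])
`root.children = [Node(6), Node(1)]` → root = Node(val=3, children=[Node(val=6, children=[]), Node(val=1, children=[])])
`shallow = copy.copy(root)` → shallow = Node(val=3, children=[Node(val=6, children=[]), Node(val=1, children=[])])
`deep = copy.deepcopy(root)` → deep = Node(val=3, children=[Node(val=6, children=[]), Node(val=1, children=[])])
`root.val = 620` → root = Node(val=620, children=[Node(val=6, children=[]), Node(val=1, children=[])])
`root.children[0].val = 843` → root = Node(val=620, children=[Node(val=843, children=[]), Node(val=1, children=[])]); shallow = Node(val=3, children=[Node(val=843, children=[]), Node(val=1, children=[])])
`print(shallow.val)` → prints 3
`print(shallow.children[0].val)` → prints 843
`print(deep.val)` → prints 3
`print(deep.children[0].val)` → prints 6

Answer:
3
843
3
6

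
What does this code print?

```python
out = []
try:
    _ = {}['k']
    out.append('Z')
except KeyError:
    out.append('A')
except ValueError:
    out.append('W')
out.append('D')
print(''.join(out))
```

Execution trace: 'A' (except KeyError) → 'D' (after the try/except). Output: AD

Answer: AD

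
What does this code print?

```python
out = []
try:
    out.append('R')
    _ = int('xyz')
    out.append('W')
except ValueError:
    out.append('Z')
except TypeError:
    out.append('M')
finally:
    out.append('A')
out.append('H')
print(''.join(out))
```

Execution trace: 'R' (try body) → 'Z' (except ValueError) → 'A' (finally) → 'H' (after the try/except). Output: RZAH

Answer: RZAH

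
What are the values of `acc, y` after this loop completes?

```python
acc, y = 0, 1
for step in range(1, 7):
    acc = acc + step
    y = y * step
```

Sum and factorial of 1 to 6
`acc, y` takes the values: (0, 1) → (1, 1) → (3, 1) → (3, 2) → (6, 2) → (6, 6) → (10, 6) → (10, 24) → (15, 24) → (15, 120) → (21, 120) → (21, 720)

Answer: 21, 720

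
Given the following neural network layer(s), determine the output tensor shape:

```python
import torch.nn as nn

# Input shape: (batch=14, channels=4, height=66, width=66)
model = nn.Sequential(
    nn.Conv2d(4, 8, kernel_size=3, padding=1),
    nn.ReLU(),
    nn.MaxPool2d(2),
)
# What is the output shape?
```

Input: (14, 4, 66, 66) -> after Conv2d: (14, 8, 66, 66) -> after ReLU: (14, 8, 66, 66) -> Output: (14, 8, 33, 33)

Answer: (14, 8, 33, 33)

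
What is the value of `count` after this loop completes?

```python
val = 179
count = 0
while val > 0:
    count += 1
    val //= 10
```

Count digits by repeated division by 10
`count` takes the values: 0 → 1 → 2 → 3

Answer: 3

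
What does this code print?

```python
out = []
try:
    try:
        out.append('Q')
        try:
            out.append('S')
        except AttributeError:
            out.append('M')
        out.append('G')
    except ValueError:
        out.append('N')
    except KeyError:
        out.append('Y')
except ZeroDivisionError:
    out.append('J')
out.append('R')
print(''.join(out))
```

Execution trace: 'Q' (try body) → 'S' (inner try body, no exception) → 'G' (try body, no exception) → 'R' (after the try/except). Output: QSGR

Answer: QSGR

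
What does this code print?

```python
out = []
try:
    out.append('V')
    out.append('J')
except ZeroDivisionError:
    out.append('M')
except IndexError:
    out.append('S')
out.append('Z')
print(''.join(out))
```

Execution trace: 'V' (try body) → 'J' (try body, no exception) → 'Z' (after the try/except). Output: VJZ

Answer: VJZ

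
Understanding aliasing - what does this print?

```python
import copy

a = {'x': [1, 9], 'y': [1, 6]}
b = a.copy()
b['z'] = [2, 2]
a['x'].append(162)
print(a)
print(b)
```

Key concept: shallow copy of dict with mutable values.
Step by step:
`a = {'x': [1, 9], 'y': [1, 6]}` → a = {'x': [1, 9], 'y': [1, 6]}
`b = a.copy()` → b = {'x': [1, 9], 'y': [1, 6]}
`b['z'] = [2, 2]` → b = {'x': [1, 9], 'y': [1, 6], 'z': [2, 2]}
`a['x'].append(162)` → a = {'x': [1, 9, 162], 'y': [1, 6]}; b = {'x': [1, 9, 162], 'y': [1, 6], 'z': [2, 2]}
`print(a)` → prints {'x': [1, 9, 162], 'y': [1, 6]}
`print(b)` → prints {'x': [1, 9, 162], 'y': [1, 6], 'z': [2, 2]}

Answer:
{'x': [1, 9, 162], 'y': [1, 6]}
{'x': [1, 9, 162], 'y': [1, 6], 'z': [2, 2]}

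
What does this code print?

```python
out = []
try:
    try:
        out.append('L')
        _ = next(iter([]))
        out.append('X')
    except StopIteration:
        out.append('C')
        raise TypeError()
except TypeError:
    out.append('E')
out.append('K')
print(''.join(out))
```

Execution trace: 'L' (inner try body) → 'C' (inner except StopIteration) → 'E' (outer except TypeError) → 'K' (after the try/except). Output: LCEK

Answer: LCEK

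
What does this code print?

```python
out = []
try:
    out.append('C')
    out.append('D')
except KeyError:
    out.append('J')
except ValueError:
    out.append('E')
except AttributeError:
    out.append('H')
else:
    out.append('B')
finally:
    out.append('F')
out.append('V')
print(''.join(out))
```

Execution trace: 'C' (try body) → 'D' (try body, no exception) → 'B' (else) → 'F' (finally) → 'V' (after the try/except). Output: CDBFV

Answer: CDBFV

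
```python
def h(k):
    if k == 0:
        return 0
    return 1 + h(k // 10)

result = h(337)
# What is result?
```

Count of digits of 337: 3

Answer: 3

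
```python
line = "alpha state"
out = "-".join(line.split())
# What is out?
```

Trace:
`line = "alpha state"` → line = 'alpha state'
`out = "-".join(line.split())` → out = 'alpha-state'
So out = 'alpha-state'

Answer: 'alpha-state'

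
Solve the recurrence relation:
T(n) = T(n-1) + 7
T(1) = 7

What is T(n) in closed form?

Unrolling: T(n) = T(1) + 7·(n-1) = 7 + 7(n-1) = 7n.

Answer: T(n) = 7n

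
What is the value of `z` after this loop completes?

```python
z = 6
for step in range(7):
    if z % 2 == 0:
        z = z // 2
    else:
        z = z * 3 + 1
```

Collatz-style transformation from 6
`z` takes the values: 6 → 3 → 10 → 5 → 16 → 8 → 4 → 2

Answer: 2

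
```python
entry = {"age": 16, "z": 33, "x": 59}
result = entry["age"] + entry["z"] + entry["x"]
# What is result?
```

Trace:
`entry = {"age": 16, "z": 33, "x": 59}` → entry = {'age': 16, 'z': 33, 'x': 59}
`result = entry["age"] + entry["z"] + entry["x"]` → result = 108
So result = 108

Answer: 108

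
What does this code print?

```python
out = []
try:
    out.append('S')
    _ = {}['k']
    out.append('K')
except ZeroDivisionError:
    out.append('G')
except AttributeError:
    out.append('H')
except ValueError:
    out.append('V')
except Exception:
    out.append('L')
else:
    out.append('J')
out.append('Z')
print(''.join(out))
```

Execution trace: 'S' (try body) → 'L' (except Exception) → 'Z' (after the try/except). Output: SLZ

Answer: SLZ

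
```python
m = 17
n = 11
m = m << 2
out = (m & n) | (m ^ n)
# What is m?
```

Trace:
`m = 17` → m = 17
`n = 11` → n = 11
`m = m << 2` → m = 68
`out = (m & n) | (m ^ n)` → out = 79
So m = 68

Answer: 68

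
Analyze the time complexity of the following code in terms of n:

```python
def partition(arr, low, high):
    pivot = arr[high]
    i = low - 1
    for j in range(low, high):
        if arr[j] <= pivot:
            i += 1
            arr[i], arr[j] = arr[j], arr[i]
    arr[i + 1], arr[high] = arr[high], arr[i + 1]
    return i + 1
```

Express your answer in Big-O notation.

This is Lomuto partition (single pass over [low, high), where n = high - low). Time complexity: O(n).

Answer: O(n)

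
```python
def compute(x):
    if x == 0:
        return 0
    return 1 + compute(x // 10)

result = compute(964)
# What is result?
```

Count of digits of 964: 3

Answer: 3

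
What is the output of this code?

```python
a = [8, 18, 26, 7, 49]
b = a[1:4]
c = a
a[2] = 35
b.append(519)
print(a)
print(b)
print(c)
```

Key concept: slice vs alias.
Step by step:
`a = [8, 18, 26, 7, 49]` → a = [8, 18, 26, 7, 49]
`b = a[1:4]` → b = [18, 26, 7]
`c = a` → c = [8, 18, 26, 7, 49] (same object as a)
`a[2] = 35` → a = [8, 18, 35, 7, 49] (same object as c); c = [8, 18, 35, 7, 49] (same object as a)
`b.append(519)` → b = [18, 26, 7, 519]
`print(a)` → prints [8, 18, 35, 7, 49]
`print(b)` → prints [18, 26, 7, 519]
`print(c)` → prints [8, 18, 35, 7, 49]

Answer:
[8, 18, 35, 7, 49]
[18, 26, 7, 519]
[8, 18, 35, 7, 49]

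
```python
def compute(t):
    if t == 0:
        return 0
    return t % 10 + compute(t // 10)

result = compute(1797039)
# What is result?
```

Sum of digits of 1797039: 9 + 3 + 0 + 7 + 9 + 7 + 1 = 36

Answer: 36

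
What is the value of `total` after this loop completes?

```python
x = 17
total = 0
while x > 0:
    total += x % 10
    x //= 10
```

Sum digits of 17
`total` takes the values: 0 → 7 → 8

Answer: 8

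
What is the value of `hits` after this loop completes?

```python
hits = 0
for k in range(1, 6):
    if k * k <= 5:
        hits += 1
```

Count numbers where k² ≤ 5
`hits` takes the values: 0 → 1 → 2

Answer: 2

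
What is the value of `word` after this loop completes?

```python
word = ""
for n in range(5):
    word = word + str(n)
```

Concatenate digits 0 to 4
`word` takes the values: "" → "0" → "01" → "012" → "0123" → "01234"

Answer: "01234"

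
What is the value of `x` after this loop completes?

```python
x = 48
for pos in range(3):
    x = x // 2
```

Halve 3 times: 48 // 2^3 = 6
`x` takes the values: 48 → 24 → 12 → 6

Answer: 6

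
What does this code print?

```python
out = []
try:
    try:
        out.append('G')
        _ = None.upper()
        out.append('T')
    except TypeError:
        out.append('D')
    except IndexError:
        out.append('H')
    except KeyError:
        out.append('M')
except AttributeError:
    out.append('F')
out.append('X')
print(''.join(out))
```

Execution trace: 'G' (try body) → 'F' (outer except AttributeError) → 'X' (after the try/except). Output: GFX

Answer: GFX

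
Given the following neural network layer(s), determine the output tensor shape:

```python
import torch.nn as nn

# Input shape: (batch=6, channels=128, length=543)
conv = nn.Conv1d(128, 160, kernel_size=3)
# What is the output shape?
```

Input: (6, 128, 543) -> Output: (6, 160, 541)

Answer: (6, 160, 541)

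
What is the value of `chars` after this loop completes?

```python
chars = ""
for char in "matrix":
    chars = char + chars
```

Reverse 'matrix'
`chars` takes the values: "" → "m" → "am" → "tam" → "rtam" → "irtam" → "xirtam"

Answer: "xirtam"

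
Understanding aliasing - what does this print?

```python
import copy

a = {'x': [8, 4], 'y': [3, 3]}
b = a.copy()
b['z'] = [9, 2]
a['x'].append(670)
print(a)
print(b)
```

Key concept: shallow copy of dict with mutable values.
Step by step:
`a = {'x': [8, 4], 'y': [3, 3]}` → a = {'x': [8, 4], 'y': [3, 3]}
`b = a.copy()` → b = {'x': [8, 4], 'y': [3, 3]}
`b['z'] = [9, 2]` → b = {'x': [8, 4], 'y': [3, 3], 'z': [9, 2]}
`a['x'].append(670)` → a = {'x': [8, 4, 670], 'y': [3, 3]}; b = {'x': [8, 4, 670], 'y': [3, 3], 'z': [9, 2]}
`print(a)` → prints {'x': [8, 4, 670], 'y': [3, 3]}
`print(b)` → prints {'x': [8, 4, 670], 'y': [3, 3], 'z': [9, 2]}

Answer:
{'x': [8, 4, 670], 'y': [3, 3]}
{'x': [8, 4, 670], 'y': [3, 3], 'z': [9, 2]}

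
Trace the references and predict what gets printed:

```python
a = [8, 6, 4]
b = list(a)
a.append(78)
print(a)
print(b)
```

Key concept: list() constructor creates copy.
Step by step:
`a = [8, 6, 4]` → a = [8, 6, 4]
`b = list(a)` → b = [8, 6, 4]
`a.append(78)` → a = [8, 6, 4, 78]
`print(a)` → prints [8, 6, 4, 78]
`print(b)` → prints [8, 6, 4]

Answer:
[8, 6, 4, 78]
[8, 6, 4]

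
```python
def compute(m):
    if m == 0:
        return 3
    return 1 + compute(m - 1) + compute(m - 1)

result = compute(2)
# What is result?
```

compute(m) = 1 + 2·compute(m-1), compute(0)=3. Closed form: (3+1)·2^2 - 1 = 15.

Answer: 15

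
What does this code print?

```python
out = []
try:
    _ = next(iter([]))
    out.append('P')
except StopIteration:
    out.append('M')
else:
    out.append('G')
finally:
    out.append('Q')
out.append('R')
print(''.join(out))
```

Execution trace: 'M' (except StopIteration) → 'Q' (finally) → 'R' (after the try/except). Output: MQR

Answer: MQR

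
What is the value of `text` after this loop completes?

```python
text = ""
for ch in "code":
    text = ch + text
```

Reverse 'code'
`text` takes the values: "" → "c" → "oc" → "doc" → "edoc"

Answer: "edoc"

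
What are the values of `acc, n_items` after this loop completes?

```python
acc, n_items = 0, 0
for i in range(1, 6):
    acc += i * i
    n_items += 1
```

Sum of squares and count
`acc, n_items` takes the values: (0, 0) → (1, 0) → (1, 1) → (5, 1) → (5, 2) → (14, 2) → (14, 3) → (30, 3) → (30, 4) → (55, 4) → (55, 5)

Answer: 55, 5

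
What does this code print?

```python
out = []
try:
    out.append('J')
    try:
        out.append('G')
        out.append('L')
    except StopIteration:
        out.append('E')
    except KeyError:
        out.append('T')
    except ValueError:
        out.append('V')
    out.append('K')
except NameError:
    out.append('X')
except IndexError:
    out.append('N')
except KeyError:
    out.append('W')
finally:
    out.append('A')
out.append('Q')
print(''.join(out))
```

Execution trace: 'J' (try body) → 'G' (inner try body) → 'L' (inner try body, no exception) → 'K' (try body, no exception) → 'A' (finally) → 'Q' (after the try/except). Output: JGLKAQ

Answer: JGLKAQ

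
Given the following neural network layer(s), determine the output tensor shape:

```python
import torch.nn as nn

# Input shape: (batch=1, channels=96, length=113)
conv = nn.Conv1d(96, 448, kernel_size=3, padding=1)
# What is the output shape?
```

Input: (1, 96, 113) -> Output: (1, 448, 113)

Answer: (1, 448, 113)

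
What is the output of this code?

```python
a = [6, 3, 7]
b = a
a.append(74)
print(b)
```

Key concept: basic list aliasing.
Step by step:
`a = [6, 3, 7]` → a = [6, 3, 7]
`b = a` → b = [6, 3, 7] (same object as a)
`a.append(74)` → a = [6, 3, 7, 74] (same object as b); b = [6, 3, 7, 74] (same object as a)
`print(b)` → prints [6, 3, 7, 74]

Answer: [6, 3, 7, 74]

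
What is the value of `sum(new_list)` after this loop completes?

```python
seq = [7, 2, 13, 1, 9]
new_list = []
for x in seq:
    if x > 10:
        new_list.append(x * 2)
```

Sum of doubled values > 10
`new_list` takes the values: [] → [26]
So `sum(new_list)` = 26

Answer: 26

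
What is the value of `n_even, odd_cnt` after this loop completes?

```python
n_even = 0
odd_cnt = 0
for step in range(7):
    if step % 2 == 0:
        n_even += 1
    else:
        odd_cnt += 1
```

Count evens and odds in range(7)
`n_even, odd_cnt` takes the values: (0, 0) → (1, 0) → (1, 1) → (2, 1) → (2, 2) → (3, 2) → (3, 3) → (4, 3)

Answer: 4, 3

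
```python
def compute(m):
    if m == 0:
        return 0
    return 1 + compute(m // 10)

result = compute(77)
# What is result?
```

Count of digits of 77: 2

Answer: 2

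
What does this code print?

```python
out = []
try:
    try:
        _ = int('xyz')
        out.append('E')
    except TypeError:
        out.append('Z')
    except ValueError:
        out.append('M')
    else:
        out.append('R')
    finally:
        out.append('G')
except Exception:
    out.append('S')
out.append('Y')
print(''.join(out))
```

Execution trace: 'M' (inner except ValueError) → 'G' (inner finally) → 'Y' (after the try/except). Output: MGY

Answer: MGY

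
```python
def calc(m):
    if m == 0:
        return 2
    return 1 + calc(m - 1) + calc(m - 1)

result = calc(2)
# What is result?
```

calc(m) = 1 + 2·calc(m-1), calc(0)=2. Closed form: (2+1)·2^2 - 1 = 11.

Answer: 11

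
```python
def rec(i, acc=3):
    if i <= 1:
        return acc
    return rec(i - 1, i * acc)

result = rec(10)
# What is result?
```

Accumulator trace (n, acc): (10, 3) -> (9, 30) -> (8, 270) -> (7, 2160) -> (6, 15120) -> (5, 90720) -> (4, 453600) -> (3, 1814400) -> (2, 5443200) -> (1, 10886400) -> return 10886400

Answer: 10886400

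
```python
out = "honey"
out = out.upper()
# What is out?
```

Trace:
`out = "honey"` → out = 'honey'
`out = out.upper()` → out = 'HONEY'
So out = 'HONEY'

Answer: 'HONEY'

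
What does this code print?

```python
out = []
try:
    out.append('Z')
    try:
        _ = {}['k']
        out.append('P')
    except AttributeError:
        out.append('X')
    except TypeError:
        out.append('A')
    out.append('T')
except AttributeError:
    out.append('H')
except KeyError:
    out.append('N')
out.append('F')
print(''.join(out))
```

Execution trace: 'Z' (try body) → 'N' (except KeyError) → 'F' (after the try/except). Output: ZNF

Answer: ZNF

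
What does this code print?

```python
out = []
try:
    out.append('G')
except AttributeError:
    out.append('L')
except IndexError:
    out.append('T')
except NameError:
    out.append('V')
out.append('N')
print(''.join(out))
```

Execution trace: 'G' (try body, no exception) → 'N' (after the try/except). Output: GN

Answer: GN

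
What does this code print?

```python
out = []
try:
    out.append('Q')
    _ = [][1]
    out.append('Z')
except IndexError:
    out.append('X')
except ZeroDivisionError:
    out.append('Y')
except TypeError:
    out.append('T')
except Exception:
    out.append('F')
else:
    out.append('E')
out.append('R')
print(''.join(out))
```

Execution trace: 'Q' (try body) → 'X' (except IndexError) → 'R' (after the try/except). Output: QXR

Answer: QXR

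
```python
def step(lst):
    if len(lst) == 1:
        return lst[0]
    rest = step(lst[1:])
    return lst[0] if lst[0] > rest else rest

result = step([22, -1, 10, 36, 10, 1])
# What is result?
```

Recursive max over [22, -1, 10, 36, 10, 1] = 36

Answer: 36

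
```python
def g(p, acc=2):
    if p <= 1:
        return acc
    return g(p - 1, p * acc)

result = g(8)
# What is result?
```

Accumulator trace (n, acc): (8, 2) -> (7, 16) -> (6, 112) -> (5, 672) -> (4, 3360) -> (3, 13440) -> (2, 40320) -> (1, 80640) -> return 80640

Answer: 80640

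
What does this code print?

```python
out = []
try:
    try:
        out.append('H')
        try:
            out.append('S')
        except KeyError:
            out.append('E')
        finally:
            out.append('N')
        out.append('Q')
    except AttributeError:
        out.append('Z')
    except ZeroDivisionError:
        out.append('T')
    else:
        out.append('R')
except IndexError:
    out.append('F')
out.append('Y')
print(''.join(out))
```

Execution trace: 'H' (try body) → 'S' (inner try body, no exception) → 'N' (inner finally) → 'Q' (try body, no exception) → 'R' (else) → 'Y' (after the try/except). Output: HSNQRY

Answer: HSNQRY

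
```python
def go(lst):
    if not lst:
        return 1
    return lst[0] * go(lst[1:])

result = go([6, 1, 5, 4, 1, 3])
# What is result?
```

Product over [6, 1, 5, 4, 1, 3] = 6 * 1 * 5 * 4 * 1 * 3 = 360

Answer: 360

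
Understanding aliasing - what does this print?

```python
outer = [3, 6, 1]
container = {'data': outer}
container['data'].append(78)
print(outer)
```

Key concept: dict holds reference to list.
Step by step:
`outer = [3, 6, 1]` → outer = [3, 6, 1]
`container = {'data': outer}` → container = {'data': [3, 6, 1]}
`container['data'].append(78)` → outer = [3, 6, 1, 78]; container = {'data': [3, 6, 1, 78]}
`print(outer)` → prints [3, 6, 1, 78]

Answer: [3, 6, 1, 78]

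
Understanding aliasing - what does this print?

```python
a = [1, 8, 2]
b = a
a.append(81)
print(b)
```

Key concept: basic list aliasing.
Step by step:
`a = [1, 8, 2]` → a = [1, 8, 2]
`b = a` → b = [1, 8, 2] (same object as a)
`a.append(81)` → a = [1, 8, 2, 81] (same object as b); b = [1, 8, 2, 81] (same object as a)
`print(b)` → prints [1, 8, 2, 81]

Answer: [1, 8, 2, 81]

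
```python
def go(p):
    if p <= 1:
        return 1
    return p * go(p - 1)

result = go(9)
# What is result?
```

go(9) = 9 * 8 * 7 * 6 * 5 * 4 * 3 * 2 * 1 = 362880

Answer: 362880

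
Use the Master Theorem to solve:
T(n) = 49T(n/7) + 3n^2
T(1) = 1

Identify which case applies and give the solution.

a=49, b=7, f(n)=3n^2. log_7(49) = 2. Since c=2 = 2, Case 2 applies: T(n) = Θ(n^log_b(a) · log n) = O(n^2 log n).

Answer: O(n^2 log n) - Case 2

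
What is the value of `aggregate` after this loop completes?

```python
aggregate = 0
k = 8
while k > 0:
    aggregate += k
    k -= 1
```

Sum 8 down to 1
`aggregate` takes the values: 0 → 8 → 15 → 21 → 26 → 30 → 33 → 35 → 36

Answer: 36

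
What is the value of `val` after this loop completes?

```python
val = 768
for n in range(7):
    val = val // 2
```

Halve 7 times: 768 // 2^7 = 6
`val` takes the values: 768 → 384 → 192 → 96 → 48 → 24 → 12 → 6

Answer: 6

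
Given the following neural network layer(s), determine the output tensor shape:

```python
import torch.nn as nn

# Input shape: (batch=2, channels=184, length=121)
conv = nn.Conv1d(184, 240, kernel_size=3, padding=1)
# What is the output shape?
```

Input: (2, 184, 121) -> Output: (2, 240, 121)

Answer: (2, 240, 121)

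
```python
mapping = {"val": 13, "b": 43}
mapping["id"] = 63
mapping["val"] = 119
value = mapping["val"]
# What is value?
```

Trace:
`mapping = {"val": 13, "b": 43}` → mapping = {'val': 13, 'b': 43}
`mapping["id"] = 63` → mapping = {'val': 13, 'b': 43, 'id': 63}
`mapping["val"] = 119` → mapping = {'val': 119, 'b': 43, 'id': 63}
`value = mapping["val"]` → value = 119
So value = 119

Answer: 119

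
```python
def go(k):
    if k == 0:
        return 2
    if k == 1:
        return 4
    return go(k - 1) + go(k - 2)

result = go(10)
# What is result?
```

Build up from base cases: go(0)=2, go(1)=4, go(2)=6, go(3)=10, go(4)=16, go(5)=26, go(6)=42, ..., go(10)=288

Answer: 288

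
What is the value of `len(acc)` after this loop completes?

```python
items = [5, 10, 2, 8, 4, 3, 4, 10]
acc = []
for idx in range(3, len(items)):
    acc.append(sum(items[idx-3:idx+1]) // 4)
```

Number of 4-element averages
`acc` takes the values: [] → [6] → [6, 6] → [6, 6, 4] → [6, 6, 4, 4] → [6, 6, 4, 4, 5]
So `len(acc)` = 5

Answer: 5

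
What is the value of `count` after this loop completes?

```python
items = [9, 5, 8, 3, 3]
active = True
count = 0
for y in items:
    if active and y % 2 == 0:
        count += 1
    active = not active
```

Count even values at even positions
`count` takes the values: 0 → 1

Answer: 1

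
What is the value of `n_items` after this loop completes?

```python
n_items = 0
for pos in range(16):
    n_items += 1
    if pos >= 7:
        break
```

Loop breaks when pos reaches 7, n_items is 8
`n_items` takes the values: 0 → 1 → 2 → 3 → 4 → 5 → 6 → 7 → 8

Answer: 8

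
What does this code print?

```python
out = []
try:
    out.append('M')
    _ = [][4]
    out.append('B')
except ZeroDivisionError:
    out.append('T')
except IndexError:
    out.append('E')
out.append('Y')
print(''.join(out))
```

Execution trace: 'M' (try body) → 'E' (except IndexError) → 'Y' (after the try/except). Output: MEY

Answer: MEY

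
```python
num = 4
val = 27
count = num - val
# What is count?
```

Trace:
`num = 4` → num = 4
`val = 27` → val = 27
`count = num - val` → count = -23
So count = -23

Answer: -23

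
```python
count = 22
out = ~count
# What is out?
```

Trace:
`count = 22` → count = 22
`out = ~count` → out = -23
So out = -23

Answer: -23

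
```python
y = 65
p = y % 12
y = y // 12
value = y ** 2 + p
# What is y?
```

Trace:
`y = 65` → y = 65
`p = y % 12` → p = 5
`y = y // 12` → y = 5
`value = y ** 2 + p` → value = 30
So y = 5

Answer: 5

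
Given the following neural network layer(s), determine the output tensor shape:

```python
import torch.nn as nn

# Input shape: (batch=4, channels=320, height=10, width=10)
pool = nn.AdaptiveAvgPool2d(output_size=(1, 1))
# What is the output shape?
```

Input: (4, 320, 10, 10) -> Output: (4, 320, 1, 1)

Answer: (4, 320, 1, 1)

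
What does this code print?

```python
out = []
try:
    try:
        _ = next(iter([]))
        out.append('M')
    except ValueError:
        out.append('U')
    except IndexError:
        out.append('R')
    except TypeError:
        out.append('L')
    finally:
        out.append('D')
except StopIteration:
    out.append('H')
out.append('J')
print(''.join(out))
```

Execution trace: 'D' (finally) → 'H' (outer except StopIteration) → 'J' (after the try/except). Output: DHJ

Answer: DHJ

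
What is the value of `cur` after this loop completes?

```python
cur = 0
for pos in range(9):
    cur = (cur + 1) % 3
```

Increment mod 3, 9 times = 0
`cur` takes the values: 0 → 1 → 2 → 0 → 1 → 2 → 0 → 1 → 2 → 0

Answer: 0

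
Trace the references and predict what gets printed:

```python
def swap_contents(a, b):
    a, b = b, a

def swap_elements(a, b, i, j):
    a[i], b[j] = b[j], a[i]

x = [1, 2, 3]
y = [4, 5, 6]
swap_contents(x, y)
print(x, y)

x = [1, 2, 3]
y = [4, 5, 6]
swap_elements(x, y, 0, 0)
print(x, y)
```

Key concept: parameter rebinding vs mutation.
Step by step:
`x = [1, 2, 3]` → x = [1, 2, 3]
`y = [4, 5, 6]` → y = [4, 5, 6]
`swap_contents(x, y)` → no visible change to tracked variables
`print(x, y)` → prints [1, 2, 3] [4, 5, 6]
`x = [1, 2, 3]` → x = [1, 2, 3]
`y = [4, 5, 6]` → y = [4, 5, 6]
`swap_elements(x, y, 0, 0)` → x = [4, 2, 3]; y = [1, 5, 6]
`print(x, y)` → prints [4, 2, 3] [1, 5, 6]

Answer:
[1, 2, 3] [4, 5, 6]
[4, 2, 3] [1, 5, 6]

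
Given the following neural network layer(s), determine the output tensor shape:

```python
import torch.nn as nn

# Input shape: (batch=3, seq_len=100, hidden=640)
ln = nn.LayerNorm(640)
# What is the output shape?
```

Input: (3, 100, 640) -> Output: (3, 100, 640)

Answer: (3, 100, 640)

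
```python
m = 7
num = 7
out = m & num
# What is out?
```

Trace:
`m = 7` → m = 7
`num = 7` → num = 7
`out = m & num` → out = 7
So out = 7

Answer: 7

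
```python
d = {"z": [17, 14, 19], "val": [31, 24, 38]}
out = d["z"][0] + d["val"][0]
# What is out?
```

Trace:
`d = {"z": [17, 14, 19], "val": [31, 24, 38]}` → d = {'z': [17, 14, 19], 'val': [31, 24, 38]}
`out = d["z"][0] + d["val"][0]` → out = 48
So out = 48

Answer: 48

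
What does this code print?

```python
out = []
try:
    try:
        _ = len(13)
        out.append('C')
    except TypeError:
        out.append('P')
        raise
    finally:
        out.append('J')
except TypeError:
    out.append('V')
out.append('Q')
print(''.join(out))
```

Execution trace: 'P' (inner except TypeError) → 'J' (inner finally) → 'V' (outer except TypeError) → 'Q' (after the try/except). Output: PJVQ

Answer: PJVQ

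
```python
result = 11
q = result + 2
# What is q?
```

Trace:
`result = 11` → result = 11
`q = result + 2` → q = 13
So q = 13

Answer: 13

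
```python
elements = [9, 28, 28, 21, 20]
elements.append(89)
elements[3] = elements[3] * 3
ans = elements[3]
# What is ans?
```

Trace:
`elements = [9, 28, 28, 21, 20]` → elements = [9, 28, 28, 21, 20]
`elements.append(89)` → elements = [9, 28, 28, 21, 20, 89]
`elements[3] = elements[3] * 3` → elements = [9, 28, 28, 63, 20, 89]
`ans = elements[3]` → ans = 63
So ans = 63

Answer: 63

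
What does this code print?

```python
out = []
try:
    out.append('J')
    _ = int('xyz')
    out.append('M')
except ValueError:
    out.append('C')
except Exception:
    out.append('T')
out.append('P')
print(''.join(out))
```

Execution trace: 'J' (try body) → 'C' (except ValueError) → 'P' (after the try/except). Output: JCP

Answer: JCP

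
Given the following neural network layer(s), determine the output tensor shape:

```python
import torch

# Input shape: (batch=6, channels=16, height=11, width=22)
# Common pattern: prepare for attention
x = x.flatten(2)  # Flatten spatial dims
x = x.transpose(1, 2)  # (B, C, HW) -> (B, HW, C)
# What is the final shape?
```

Input: (6, 16, 11, 22) -> after flatten(2): (6, 16, 242) -> Output: (6, 242, 16)

Answer: (6, 242, 16)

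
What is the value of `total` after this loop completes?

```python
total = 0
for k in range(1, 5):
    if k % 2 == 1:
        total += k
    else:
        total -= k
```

Add odd, subtract even
`total` takes the values: 0 → 1 → -1 → 2 → -2

Answer: -2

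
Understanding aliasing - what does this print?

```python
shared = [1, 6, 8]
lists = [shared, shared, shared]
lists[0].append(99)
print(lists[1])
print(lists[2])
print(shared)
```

Key concept: list of same reference.
Step by step:
`shared = [1, 6, 8]` → shared = [1, 6, 8]
`lists = [shared, shared, shared]` → lists = [[1, 6, 8], [1, 6, 8], [1, 6, 8]]
`lists[0].append(99)` → shared = [1, 6, 8, 99]; lists = [[1, 6, 8, 99], [1, 6, 8, 99], [1, 6, 8, 99]]
`print(lists[1])` → prints [1, 6, 8, 99]
`print(lists[2])` → prints [1, 6, 8, 99]
`print(shared)` → prints [1, 6, 8, 99]

Answer:
[1, 6, 8, 99]
[1, 6, 8, 99]
[1, 6, 8, 99]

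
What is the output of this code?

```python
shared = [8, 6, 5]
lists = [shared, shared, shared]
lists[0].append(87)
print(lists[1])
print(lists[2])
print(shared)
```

Key concept: list of same reference.
Step by step:
`shared = [8, 6, 5]` → shared = [8, 6, 5]
`lists = [shared, shared, shared]` → lists = [[8, 6, 5], [8, 6, 5], [8, 6, 5]]
`lists[0].append(87)` → shared = [8, 6, 5, 87]; lists = [[8, 6, 5, 87], [8, 6, 5, 87], [8, 6, 5, 87]]
`print(lists[1])` → prints [8, 6, 5, 87]
`print(lists[2])` → prints [8, 6, 5, 87]
`print(shared)` → prints [8, 6, 5, 87]

Answer:
[8, 6, 5, 87]
[8, 6, 5, 87]
[8, 6, 5, 87]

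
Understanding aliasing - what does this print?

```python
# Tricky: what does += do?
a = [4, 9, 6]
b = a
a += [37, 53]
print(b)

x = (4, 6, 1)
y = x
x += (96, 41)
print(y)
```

Key concept: += behavior differs for mutable vs immutable.
Step by step:
`a = [4, 9, 6]` → a = [4, 9, 6]
`b = a` → b = [4, 9, 6] (same object as a)
`a += [37, 53]` → a = [4, 9, 6, 37, 53] (same object as b); b = [4, 9, 6, 37, 53] (same object as a)
`print(b)` → prints [4, 9, 6, 37, 53]
`x = (4, 6, 1)` → x = (4, 6, 1)
`y = x` → y = (4, 6, 1)
`x += (96, 41)` → x = (4, 6, 1, 96, 41)
`print(y)` → prints (4, 6, 1)

Answer:
[4, 9, 6, 37, 53]
(4, 6, 1)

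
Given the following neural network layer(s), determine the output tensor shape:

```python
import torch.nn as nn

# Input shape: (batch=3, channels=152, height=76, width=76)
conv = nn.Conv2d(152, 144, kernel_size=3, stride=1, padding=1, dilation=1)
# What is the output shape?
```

Input: (3, 152, 76, 76) -> Output: (3, 144, 76, 76)

Answer: (3, 144, 76, 76)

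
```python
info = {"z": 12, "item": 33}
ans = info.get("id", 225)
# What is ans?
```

Trace:
`info = {"z": 12, "item": 33}` → info = {'z': 12, 'item': 33}
`ans = info.get("id", 225)` → ans = 225
So ans = 225

Answer: 225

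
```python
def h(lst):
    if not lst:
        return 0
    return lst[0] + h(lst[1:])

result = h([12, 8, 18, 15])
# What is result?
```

12 + 8 + 18 + 15 + 0 = 53

Answer: 53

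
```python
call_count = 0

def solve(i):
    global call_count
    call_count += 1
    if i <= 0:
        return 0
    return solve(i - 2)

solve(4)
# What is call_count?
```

Linear recursion stepping by 2: 3 calls from i=4 down to ≤0.

Answer: 3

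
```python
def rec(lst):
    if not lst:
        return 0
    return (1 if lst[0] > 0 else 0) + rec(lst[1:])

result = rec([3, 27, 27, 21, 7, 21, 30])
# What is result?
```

Count of positive elements in [3, 27, 27, 21, 7, 21, 30] = 7

Answer: 7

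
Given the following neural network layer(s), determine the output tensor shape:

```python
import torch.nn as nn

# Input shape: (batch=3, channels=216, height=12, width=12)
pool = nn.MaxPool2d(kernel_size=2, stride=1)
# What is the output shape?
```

Input: (3, 216, 12, 12) -> Output: (3, 216, 11, 11)

Answer: (3, 216, 11, 11)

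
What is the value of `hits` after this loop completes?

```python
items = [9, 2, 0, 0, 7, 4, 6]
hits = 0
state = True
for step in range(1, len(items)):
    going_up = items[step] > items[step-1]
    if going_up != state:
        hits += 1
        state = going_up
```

Count direction changes in [9, 2, 0, 0, 7, 4, 6]
`hits` takes the values: 0 → 1 → 2 → 3 → 4

Answer: 4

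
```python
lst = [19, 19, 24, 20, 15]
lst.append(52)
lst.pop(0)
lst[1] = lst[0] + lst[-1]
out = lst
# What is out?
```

Trace:
`lst = [19, 19, 24, 20, 15]` → lst = [19, 19, 24, 20, 15]
`lst.append(52)` → lst = [19, 19, 24, 20, 15, 52]
`lst.pop(0)` → lst = [19, 24, 20, 15, 52]
`lst[1] = lst[0] + lst[-1]` → lst = [19, 71, 20, 15, 52]
`out = lst` → out = [19, 71, 20, 15, 52]
So out = [19, 71, 20, 15, 52]

Answer: [19, 71, 20, 15, 52]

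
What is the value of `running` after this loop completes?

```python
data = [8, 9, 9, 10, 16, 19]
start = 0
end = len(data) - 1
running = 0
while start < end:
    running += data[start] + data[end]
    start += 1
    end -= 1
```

Sum of pairs from ends
`running` takes the values: 0 → 27 → 52 → 71

Answer: 71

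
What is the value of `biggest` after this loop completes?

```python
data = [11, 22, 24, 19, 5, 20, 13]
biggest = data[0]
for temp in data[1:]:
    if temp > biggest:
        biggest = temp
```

Maximum of [11, 22, 24, 19, 5, 20, 13]
`biggest` takes the values: 11 → 22 → 24

Answer: 24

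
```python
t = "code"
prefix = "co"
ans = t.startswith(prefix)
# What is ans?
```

Trace:
`t = "code"` → t = 'code'
`prefix = "co"` → prefix = 'co'
`ans = t.startswith(prefix)` → ans = True
So ans = True

Answer: True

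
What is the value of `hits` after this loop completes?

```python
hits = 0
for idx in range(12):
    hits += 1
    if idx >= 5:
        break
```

Loop breaks when idx reaches 5, hits is 6
`hits` takes the values: 0 → 1 → 2 → 3 → 4 → 5 → 6

Answer: 6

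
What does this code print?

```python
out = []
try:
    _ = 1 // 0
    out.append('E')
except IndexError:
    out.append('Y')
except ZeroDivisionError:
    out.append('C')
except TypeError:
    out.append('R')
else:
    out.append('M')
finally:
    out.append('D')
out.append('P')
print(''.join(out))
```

Execution trace: 'C' (except ZeroDivisionError) → 'D' (finally) → 'P' (after the try/except). Output: CDP

Answer: CDP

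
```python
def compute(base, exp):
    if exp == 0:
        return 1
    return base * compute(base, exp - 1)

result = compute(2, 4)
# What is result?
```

compute(2, 4) = 2 * 2 * 2 * 2 = 16

Answer: 16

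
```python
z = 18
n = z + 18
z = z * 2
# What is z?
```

Trace:
`z = 18` → z = 18
`n = z + 18` → n = 36
`z = z * 2` → z = 36
So z = 36

Answer: 36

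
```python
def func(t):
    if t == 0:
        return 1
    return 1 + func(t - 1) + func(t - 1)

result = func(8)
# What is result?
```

func(t) = 1 + 2·func(t-1), func(0)=1. Closed form: (1+1)·2^8 - 1 = 511.

Answer: 511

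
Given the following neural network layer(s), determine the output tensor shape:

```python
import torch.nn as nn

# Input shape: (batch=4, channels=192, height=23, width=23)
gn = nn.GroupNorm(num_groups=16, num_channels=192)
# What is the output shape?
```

Input: (4, 192, 23, 23) -> Output: (4, 192, 23, 23)

Answer: (4, 192, 23, 23)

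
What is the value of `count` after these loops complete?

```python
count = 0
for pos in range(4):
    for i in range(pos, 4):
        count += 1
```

Upper triangle: 4 + 3 + ... + 1
`count` takes the values: 0 → 1 → 2 → 3 → 4 → 5 → 6 → 7 → 8 → 9 → 10

Answer: 10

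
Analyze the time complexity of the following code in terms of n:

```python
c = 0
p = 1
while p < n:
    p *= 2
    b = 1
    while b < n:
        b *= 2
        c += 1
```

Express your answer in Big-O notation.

Each loop level contributes: log n × log n. Multiplying the contributions gives O(log² n).

Answer: O(log² n)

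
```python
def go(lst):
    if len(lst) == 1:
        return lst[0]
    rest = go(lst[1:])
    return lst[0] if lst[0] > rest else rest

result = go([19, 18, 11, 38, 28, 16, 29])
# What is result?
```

Recursive max over [19, 18, 11, 38, 28, 16, 29] = 38

Answer: 38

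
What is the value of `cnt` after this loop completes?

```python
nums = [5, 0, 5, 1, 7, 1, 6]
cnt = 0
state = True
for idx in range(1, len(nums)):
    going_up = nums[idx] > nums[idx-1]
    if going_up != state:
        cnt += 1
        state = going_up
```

Count direction changes in [5, 0, 5, 1, 7, 1, 6]
`cnt` takes the values: 0 → 1 → 2 → 3 → 4 → 5 → 6

Answer: 6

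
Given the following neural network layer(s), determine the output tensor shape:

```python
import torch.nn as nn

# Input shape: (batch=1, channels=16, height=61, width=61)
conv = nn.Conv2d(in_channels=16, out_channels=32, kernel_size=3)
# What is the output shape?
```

Input: (1, 16, 61, 61) -> Output: (1, 32, 59, 59)

Answer: (1, 32, 59, 59)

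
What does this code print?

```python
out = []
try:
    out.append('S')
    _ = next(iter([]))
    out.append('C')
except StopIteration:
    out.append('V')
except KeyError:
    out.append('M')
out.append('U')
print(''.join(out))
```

Execution trace: 'S' (try body) → 'V' (except StopIteration) → 'U' (after the try/except). Output: SVU

Answer: SVU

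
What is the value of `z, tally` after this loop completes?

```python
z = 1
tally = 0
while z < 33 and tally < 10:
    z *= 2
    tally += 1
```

Double until >= 33 or 10 iterations
`z, tally` takes the values: (1, 0) → (2, 0) → (2, 1) → (4, 1) → (4, 2) → (8, 2) → (8, 3) → (16, 3) → (16, 4) → (32, 4) → (32, 5) → (64, 5) → (64, 6)

Answer: 64, 6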